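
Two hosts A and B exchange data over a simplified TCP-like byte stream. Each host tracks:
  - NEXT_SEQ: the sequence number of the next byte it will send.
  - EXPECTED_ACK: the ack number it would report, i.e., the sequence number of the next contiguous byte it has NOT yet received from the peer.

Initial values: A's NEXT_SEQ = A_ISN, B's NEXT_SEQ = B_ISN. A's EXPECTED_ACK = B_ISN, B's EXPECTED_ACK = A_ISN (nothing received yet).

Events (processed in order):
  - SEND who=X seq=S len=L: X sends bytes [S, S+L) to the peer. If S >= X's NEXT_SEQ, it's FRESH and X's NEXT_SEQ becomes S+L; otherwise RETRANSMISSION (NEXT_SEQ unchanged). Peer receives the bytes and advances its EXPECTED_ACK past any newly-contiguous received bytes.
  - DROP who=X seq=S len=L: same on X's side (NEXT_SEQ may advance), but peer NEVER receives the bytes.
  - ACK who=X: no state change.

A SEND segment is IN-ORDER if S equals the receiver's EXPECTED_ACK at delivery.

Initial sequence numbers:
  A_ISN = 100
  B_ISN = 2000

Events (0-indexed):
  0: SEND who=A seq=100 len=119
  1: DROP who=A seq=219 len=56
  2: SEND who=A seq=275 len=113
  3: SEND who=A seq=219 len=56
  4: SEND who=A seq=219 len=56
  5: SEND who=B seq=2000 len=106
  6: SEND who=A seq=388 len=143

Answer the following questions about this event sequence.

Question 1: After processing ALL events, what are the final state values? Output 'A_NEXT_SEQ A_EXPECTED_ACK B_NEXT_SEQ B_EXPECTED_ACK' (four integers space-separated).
After event 0: A_seq=219 A_ack=2000 B_seq=2000 B_ack=219
After event 1: A_seq=275 A_ack=2000 B_seq=2000 B_ack=219
After event 2: A_seq=388 A_ack=2000 B_seq=2000 B_ack=219
After event 3: A_seq=388 A_ack=2000 B_seq=2000 B_ack=388
After event 4: A_seq=388 A_ack=2000 B_seq=2000 B_ack=388
After event 5: A_seq=388 A_ack=2106 B_seq=2106 B_ack=388
After event 6: A_seq=531 A_ack=2106 B_seq=2106 B_ack=531

Answer: 531 2106 2106 531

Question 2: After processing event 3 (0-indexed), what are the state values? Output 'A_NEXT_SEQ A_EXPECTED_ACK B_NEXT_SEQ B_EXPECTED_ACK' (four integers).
After event 0: A_seq=219 A_ack=2000 B_seq=2000 B_ack=219
After event 1: A_seq=275 A_ack=2000 B_seq=2000 B_ack=219
After event 2: A_seq=388 A_ack=2000 B_seq=2000 B_ack=219
After event 3: A_seq=388 A_ack=2000 B_seq=2000 B_ack=388

388 2000 2000 388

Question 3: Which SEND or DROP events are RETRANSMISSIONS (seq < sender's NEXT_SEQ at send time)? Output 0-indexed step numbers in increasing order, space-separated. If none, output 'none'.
Answer: 3 4

Derivation:
Step 0: SEND seq=100 -> fresh
Step 1: DROP seq=219 -> fresh
Step 2: SEND seq=275 -> fresh
Step 3: SEND seq=219 -> retransmit
Step 4: SEND seq=219 -> retransmit
Step 5: SEND seq=2000 -> fresh
Step 6: SEND seq=388 -> fresh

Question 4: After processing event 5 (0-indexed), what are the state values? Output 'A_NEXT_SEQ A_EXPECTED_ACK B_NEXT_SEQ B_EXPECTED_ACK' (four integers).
After event 0: A_seq=219 A_ack=2000 B_seq=2000 B_ack=219
After event 1: A_seq=275 A_ack=2000 B_seq=2000 B_ack=219
After event 2: A_seq=388 A_ack=2000 B_seq=2000 B_ack=219
After event 3: A_seq=388 A_ack=2000 B_seq=2000 B_ack=388
After event 4: A_seq=388 A_ack=2000 B_seq=2000 B_ack=388
After event 5: A_seq=388 A_ack=2106 B_seq=2106 B_ack=388

388 2106 2106 388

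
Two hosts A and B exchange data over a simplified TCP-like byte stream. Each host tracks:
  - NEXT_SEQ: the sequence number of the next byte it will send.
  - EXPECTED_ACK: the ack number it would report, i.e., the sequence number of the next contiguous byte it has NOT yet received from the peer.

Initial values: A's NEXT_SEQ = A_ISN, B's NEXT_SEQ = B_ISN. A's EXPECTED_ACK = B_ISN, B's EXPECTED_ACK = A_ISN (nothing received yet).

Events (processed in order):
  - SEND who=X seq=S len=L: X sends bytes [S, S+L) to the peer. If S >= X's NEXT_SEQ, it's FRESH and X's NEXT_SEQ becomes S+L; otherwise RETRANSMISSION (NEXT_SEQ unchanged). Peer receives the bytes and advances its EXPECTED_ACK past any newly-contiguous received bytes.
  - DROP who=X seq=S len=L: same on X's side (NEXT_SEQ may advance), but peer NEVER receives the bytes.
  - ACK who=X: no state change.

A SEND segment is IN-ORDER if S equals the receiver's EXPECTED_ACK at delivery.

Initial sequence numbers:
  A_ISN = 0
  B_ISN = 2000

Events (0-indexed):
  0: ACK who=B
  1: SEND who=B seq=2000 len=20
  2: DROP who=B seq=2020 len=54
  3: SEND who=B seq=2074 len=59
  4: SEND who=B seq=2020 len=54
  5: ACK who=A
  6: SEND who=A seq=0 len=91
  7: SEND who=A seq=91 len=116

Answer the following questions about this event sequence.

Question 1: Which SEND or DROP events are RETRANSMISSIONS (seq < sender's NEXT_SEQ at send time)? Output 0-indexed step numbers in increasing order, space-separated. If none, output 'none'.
Answer: 4

Derivation:
Step 1: SEND seq=2000 -> fresh
Step 2: DROP seq=2020 -> fresh
Step 3: SEND seq=2074 -> fresh
Step 4: SEND seq=2020 -> retransmit
Step 6: SEND seq=0 -> fresh
Step 7: SEND seq=91 -> fresh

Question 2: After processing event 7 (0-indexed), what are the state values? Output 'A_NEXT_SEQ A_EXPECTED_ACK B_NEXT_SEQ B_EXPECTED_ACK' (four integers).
After event 0: A_seq=0 A_ack=2000 B_seq=2000 B_ack=0
After event 1: A_seq=0 A_ack=2020 B_seq=2020 B_ack=0
After event 2: A_seq=0 A_ack=2020 B_seq=2074 B_ack=0
After event 3: A_seq=0 A_ack=2020 B_seq=2133 B_ack=0
After event 4: A_seq=0 A_ack=2133 B_seq=2133 B_ack=0
After event 5: A_seq=0 A_ack=2133 B_seq=2133 B_ack=0
After event 6: A_seq=91 A_ack=2133 B_seq=2133 B_ack=91
After event 7: A_seq=207 A_ack=2133 B_seq=2133 B_ack=207

207 2133 2133 207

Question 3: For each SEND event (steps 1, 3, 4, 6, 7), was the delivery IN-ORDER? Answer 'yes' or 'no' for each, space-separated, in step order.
Step 1: SEND seq=2000 -> in-order
Step 3: SEND seq=2074 -> out-of-order
Step 4: SEND seq=2020 -> in-order
Step 6: SEND seq=0 -> in-order
Step 7: SEND seq=91 -> in-order

Answer: yes no yes yes yes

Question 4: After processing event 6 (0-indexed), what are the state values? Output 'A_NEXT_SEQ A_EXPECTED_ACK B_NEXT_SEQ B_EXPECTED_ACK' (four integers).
After event 0: A_seq=0 A_ack=2000 B_seq=2000 B_ack=0
After event 1: A_seq=0 A_ack=2020 B_seq=2020 B_ack=0
After event 2: A_seq=0 A_ack=2020 B_seq=2074 B_ack=0
After event 3: A_seq=0 A_ack=2020 B_seq=2133 B_ack=0
After event 4: A_seq=0 A_ack=2133 B_seq=2133 B_ack=0
After event 5: A_seq=0 A_ack=2133 B_seq=2133 B_ack=0
After event 6: A_seq=91 A_ack=2133 B_seq=2133 B_ack=91

91 2133 2133 91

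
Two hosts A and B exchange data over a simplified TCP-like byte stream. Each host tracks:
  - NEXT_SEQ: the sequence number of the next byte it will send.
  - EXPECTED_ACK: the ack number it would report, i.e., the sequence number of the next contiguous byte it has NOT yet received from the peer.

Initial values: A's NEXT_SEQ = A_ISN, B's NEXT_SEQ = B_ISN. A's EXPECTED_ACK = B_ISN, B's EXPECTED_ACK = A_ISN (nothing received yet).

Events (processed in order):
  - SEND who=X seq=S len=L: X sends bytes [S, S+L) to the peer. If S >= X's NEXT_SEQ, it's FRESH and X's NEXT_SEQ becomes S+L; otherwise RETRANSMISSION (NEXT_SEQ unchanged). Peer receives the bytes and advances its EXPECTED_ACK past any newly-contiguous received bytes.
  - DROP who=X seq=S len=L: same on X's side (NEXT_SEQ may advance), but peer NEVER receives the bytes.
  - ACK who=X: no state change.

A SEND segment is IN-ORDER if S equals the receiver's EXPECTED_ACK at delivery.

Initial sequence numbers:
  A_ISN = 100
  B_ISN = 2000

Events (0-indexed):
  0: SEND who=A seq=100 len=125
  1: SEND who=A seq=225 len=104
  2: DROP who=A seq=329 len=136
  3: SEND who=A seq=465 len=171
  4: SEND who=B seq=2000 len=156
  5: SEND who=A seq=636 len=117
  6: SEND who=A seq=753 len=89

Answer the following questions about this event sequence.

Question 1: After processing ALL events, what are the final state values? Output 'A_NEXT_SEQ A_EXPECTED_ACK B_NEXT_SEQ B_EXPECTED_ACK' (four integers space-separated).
After event 0: A_seq=225 A_ack=2000 B_seq=2000 B_ack=225
After event 1: A_seq=329 A_ack=2000 B_seq=2000 B_ack=329
After event 2: A_seq=465 A_ack=2000 B_seq=2000 B_ack=329
After event 3: A_seq=636 A_ack=2000 B_seq=2000 B_ack=329
After event 4: A_seq=636 A_ack=2156 B_seq=2156 B_ack=329
After event 5: A_seq=753 A_ack=2156 B_seq=2156 B_ack=329
After event 6: A_seq=842 A_ack=2156 B_seq=2156 B_ack=329

Answer: 842 2156 2156 329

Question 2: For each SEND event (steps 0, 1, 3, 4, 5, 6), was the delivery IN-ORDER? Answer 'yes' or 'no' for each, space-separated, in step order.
Step 0: SEND seq=100 -> in-order
Step 1: SEND seq=225 -> in-order
Step 3: SEND seq=465 -> out-of-order
Step 4: SEND seq=2000 -> in-order
Step 5: SEND seq=636 -> out-of-order
Step 6: SEND seq=753 -> out-of-order

Answer: yes yes no yes no no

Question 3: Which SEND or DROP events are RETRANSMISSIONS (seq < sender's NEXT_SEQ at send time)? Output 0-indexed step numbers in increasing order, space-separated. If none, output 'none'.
Step 0: SEND seq=100 -> fresh
Step 1: SEND seq=225 -> fresh
Step 2: DROP seq=329 -> fresh
Step 3: SEND seq=465 -> fresh
Step 4: SEND seq=2000 -> fresh
Step 5: SEND seq=636 -> fresh
Step 6: SEND seq=753 -> fresh

Answer: none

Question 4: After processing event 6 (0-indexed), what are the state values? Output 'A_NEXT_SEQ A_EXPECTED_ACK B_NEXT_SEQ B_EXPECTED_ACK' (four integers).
After event 0: A_seq=225 A_ack=2000 B_seq=2000 B_ack=225
After event 1: A_seq=329 A_ack=2000 B_seq=2000 B_ack=329
After event 2: A_seq=465 A_ack=2000 B_seq=2000 B_ack=329
After event 3: A_seq=636 A_ack=2000 B_seq=2000 B_ack=329
After event 4: A_seq=636 A_ack=2156 B_seq=2156 B_ack=329
After event 5: A_seq=753 A_ack=2156 B_seq=2156 B_ack=329
After event 6: A_seq=842 A_ack=2156 B_seq=2156 B_ack=329

842 2156 2156 329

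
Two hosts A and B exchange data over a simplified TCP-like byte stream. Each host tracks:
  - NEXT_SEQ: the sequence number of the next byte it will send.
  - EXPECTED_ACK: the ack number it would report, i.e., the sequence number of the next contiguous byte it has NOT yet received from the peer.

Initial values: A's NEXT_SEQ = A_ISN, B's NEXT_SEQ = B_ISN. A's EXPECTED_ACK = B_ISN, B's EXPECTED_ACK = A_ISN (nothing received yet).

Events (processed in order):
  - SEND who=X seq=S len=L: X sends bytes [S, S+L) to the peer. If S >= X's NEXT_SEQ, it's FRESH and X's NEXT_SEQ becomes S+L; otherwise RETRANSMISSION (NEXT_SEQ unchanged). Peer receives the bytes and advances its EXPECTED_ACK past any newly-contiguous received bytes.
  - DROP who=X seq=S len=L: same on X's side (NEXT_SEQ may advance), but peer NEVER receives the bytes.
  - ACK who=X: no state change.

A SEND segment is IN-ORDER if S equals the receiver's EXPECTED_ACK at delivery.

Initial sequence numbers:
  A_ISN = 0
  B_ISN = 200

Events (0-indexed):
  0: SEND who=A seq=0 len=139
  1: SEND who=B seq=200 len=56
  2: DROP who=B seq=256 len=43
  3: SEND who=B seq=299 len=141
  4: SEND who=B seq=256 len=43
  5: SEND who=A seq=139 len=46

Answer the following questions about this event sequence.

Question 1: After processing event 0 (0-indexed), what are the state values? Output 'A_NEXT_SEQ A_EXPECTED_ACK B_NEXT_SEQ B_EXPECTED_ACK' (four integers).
After event 0: A_seq=139 A_ack=200 B_seq=200 B_ack=139

139 200 200 139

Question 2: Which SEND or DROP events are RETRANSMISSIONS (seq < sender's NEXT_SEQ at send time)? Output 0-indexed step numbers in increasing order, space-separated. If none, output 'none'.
Answer: 4

Derivation:
Step 0: SEND seq=0 -> fresh
Step 1: SEND seq=200 -> fresh
Step 2: DROP seq=256 -> fresh
Step 3: SEND seq=299 -> fresh
Step 4: SEND seq=256 -> retransmit
Step 5: SEND seq=139 -> fresh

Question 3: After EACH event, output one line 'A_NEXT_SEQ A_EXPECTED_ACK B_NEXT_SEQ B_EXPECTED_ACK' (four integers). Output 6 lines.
139 200 200 139
139 256 256 139
139 256 299 139
139 256 440 139
139 440 440 139
185 440 440 185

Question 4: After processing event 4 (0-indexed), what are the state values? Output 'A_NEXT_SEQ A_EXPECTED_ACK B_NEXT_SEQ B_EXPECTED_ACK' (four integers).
After event 0: A_seq=139 A_ack=200 B_seq=200 B_ack=139
After event 1: A_seq=139 A_ack=256 B_seq=256 B_ack=139
After event 2: A_seq=139 A_ack=256 B_seq=299 B_ack=139
After event 3: A_seq=139 A_ack=256 B_seq=440 B_ack=139
After event 4: A_seq=139 A_ack=440 B_seq=440 B_ack=139

139 440 440 139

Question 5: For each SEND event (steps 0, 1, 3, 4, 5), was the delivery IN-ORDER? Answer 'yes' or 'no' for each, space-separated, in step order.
Step 0: SEND seq=0 -> in-order
Step 1: SEND seq=200 -> in-order
Step 3: SEND seq=299 -> out-of-order
Step 4: SEND seq=256 -> in-order
Step 5: SEND seq=139 -> in-order

Answer: yes yes no yes yes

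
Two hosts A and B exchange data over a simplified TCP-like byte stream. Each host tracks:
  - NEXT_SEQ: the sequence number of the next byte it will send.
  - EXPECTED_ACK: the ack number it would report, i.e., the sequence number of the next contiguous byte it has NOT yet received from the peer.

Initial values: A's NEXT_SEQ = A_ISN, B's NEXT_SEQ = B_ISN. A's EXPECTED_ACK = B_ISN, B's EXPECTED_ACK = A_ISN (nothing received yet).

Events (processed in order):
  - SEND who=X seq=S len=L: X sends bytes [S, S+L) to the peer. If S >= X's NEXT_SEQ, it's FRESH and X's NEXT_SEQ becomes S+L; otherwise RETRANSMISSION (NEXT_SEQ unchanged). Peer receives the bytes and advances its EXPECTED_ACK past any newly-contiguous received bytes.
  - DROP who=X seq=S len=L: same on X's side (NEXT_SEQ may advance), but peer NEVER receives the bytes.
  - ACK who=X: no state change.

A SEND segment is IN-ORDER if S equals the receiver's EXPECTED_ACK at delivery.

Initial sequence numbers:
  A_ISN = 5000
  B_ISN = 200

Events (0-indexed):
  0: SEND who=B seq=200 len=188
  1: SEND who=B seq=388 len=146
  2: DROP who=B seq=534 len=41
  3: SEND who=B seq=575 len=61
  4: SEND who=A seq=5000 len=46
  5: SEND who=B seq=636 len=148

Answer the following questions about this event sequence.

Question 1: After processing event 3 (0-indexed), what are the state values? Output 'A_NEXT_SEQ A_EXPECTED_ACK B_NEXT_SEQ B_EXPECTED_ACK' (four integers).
After event 0: A_seq=5000 A_ack=388 B_seq=388 B_ack=5000
After event 1: A_seq=5000 A_ack=534 B_seq=534 B_ack=5000
After event 2: A_seq=5000 A_ack=534 B_seq=575 B_ack=5000
After event 3: A_seq=5000 A_ack=534 B_seq=636 B_ack=5000

5000 534 636 5000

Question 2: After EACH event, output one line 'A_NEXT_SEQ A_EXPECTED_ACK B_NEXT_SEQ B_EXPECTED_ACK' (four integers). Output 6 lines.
5000 388 388 5000
5000 534 534 5000
5000 534 575 5000
5000 534 636 5000
5046 534 636 5046
5046 534 784 5046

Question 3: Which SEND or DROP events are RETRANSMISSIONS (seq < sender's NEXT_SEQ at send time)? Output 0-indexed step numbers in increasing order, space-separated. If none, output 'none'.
Answer: none

Derivation:
Step 0: SEND seq=200 -> fresh
Step 1: SEND seq=388 -> fresh
Step 2: DROP seq=534 -> fresh
Step 3: SEND seq=575 -> fresh
Step 4: SEND seq=5000 -> fresh
Step 5: SEND seq=636 -> fresh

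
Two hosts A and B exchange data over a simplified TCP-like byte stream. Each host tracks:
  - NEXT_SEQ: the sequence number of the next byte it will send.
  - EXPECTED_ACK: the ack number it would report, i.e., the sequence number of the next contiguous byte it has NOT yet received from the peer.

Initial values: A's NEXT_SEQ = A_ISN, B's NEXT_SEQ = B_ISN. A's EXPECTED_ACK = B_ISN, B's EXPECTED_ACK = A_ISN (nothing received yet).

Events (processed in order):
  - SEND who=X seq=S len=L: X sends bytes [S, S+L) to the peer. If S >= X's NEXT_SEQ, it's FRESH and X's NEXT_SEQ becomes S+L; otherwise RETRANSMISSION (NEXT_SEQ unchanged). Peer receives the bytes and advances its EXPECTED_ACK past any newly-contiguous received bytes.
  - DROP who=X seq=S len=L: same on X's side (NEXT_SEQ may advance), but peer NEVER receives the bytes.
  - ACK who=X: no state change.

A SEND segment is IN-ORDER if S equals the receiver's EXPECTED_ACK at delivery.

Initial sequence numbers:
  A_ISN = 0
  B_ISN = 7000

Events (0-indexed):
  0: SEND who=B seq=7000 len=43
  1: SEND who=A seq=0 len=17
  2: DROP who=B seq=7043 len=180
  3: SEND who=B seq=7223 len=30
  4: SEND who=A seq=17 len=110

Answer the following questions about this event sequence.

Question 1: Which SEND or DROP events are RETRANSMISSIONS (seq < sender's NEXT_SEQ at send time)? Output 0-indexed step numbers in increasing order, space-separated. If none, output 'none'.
Step 0: SEND seq=7000 -> fresh
Step 1: SEND seq=0 -> fresh
Step 2: DROP seq=7043 -> fresh
Step 3: SEND seq=7223 -> fresh
Step 4: SEND seq=17 -> fresh

Answer: none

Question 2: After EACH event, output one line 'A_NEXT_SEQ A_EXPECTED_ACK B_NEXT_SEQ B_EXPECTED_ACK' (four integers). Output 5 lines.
0 7043 7043 0
17 7043 7043 17
17 7043 7223 17
17 7043 7253 17
127 7043 7253 127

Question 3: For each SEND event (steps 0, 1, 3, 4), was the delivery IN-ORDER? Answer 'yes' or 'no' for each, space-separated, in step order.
Step 0: SEND seq=7000 -> in-order
Step 1: SEND seq=0 -> in-order
Step 3: SEND seq=7223 -> out-of-order
Step 4: SEND seq=17 -> in-order

Answer: yes yes no yes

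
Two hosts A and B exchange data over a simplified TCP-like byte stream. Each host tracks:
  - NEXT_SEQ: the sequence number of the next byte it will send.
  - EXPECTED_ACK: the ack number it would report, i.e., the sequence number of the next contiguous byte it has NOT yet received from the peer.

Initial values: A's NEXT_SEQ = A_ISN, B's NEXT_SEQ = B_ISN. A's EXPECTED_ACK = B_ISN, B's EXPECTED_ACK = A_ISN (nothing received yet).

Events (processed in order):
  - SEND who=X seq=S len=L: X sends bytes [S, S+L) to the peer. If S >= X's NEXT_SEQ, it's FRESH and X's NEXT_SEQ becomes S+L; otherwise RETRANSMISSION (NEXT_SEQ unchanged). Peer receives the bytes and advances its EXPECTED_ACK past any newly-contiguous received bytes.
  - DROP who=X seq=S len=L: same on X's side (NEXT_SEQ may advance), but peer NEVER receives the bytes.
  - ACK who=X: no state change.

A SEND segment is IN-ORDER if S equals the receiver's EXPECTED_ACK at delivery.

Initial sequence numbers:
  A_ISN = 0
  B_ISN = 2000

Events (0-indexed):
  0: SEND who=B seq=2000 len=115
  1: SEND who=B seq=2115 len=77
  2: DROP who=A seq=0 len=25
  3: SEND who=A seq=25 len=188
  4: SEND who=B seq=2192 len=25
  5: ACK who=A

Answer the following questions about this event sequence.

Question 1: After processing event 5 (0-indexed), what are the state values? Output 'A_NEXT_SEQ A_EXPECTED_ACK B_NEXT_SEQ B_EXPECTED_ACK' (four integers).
After event 0: A_seq=0 A_ack=2115 B_seq=2115 B_ack=0
After event 1: A_seq=0 A_ack=2192 B_seq=2192 B_ack=0
After event 2: A_seq=25 A_ack=2192 B_seq=2192 B_ack=0
After event 3: A_seq=213 A_ack=2192 B_seq=2192 B_ack=0
After event 4: A_seq=213 A_ack=2217 B_seq=2217 B_ack=0
After event 5: A_seq=213 A_ack=2217 B_seq=2217 B_ack=0

213 2217 2217 0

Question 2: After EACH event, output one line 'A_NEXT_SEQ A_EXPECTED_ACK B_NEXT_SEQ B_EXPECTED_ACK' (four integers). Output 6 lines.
0 2115 2115 0
0 2192 2192 0
25 2192 2192 0
213 2192 2192 0
213 2217 2217 0
213 2217 2217 0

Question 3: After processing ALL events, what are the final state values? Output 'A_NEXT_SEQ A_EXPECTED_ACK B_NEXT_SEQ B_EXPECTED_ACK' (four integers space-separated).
Answer: 213 2217 2217 0

Derivation:
After event 0: A_seq=0 A_ack=2115 B_seq=2115 B_ack=0
After event 1: A_seq=0 A_ack=2192 B_seq=2192 B_ack=0
After event 2: A_seq=25 A_ack=2192 B_seq=2192 B_ack=0
After event 3: A_seq=213 A_ack=2192 B_seq=2192 B_ack=0
After event 4: A_seq=213 A_ack=2217 B_seq=2217 B_ack=0
After event 5: A_seq=213 A_ack=2217 B_seq=2217 B_ack=0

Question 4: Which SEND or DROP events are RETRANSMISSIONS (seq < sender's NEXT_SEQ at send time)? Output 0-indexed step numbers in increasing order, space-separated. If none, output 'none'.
Answer: none

Derivation:
Step 0: SEND seq=2000 -> fresh
Step 1: SEND seq=2115 -> fresh
Step 2: DROP seq=0 -> fresh
Step 3: SEND seq=25 -> fresh
Step 4: SEND seq=2192 -> fresh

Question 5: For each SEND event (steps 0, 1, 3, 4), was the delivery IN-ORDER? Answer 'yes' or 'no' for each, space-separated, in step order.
Step 0: SEND seq=2000 -> in-order
Step 1: SEND seq=2115 -> in-order
Step 3: SEND seq=25 -> out-of-order
Step 4: SEND seq=2192 -> in-order

Answer: yes yes no yes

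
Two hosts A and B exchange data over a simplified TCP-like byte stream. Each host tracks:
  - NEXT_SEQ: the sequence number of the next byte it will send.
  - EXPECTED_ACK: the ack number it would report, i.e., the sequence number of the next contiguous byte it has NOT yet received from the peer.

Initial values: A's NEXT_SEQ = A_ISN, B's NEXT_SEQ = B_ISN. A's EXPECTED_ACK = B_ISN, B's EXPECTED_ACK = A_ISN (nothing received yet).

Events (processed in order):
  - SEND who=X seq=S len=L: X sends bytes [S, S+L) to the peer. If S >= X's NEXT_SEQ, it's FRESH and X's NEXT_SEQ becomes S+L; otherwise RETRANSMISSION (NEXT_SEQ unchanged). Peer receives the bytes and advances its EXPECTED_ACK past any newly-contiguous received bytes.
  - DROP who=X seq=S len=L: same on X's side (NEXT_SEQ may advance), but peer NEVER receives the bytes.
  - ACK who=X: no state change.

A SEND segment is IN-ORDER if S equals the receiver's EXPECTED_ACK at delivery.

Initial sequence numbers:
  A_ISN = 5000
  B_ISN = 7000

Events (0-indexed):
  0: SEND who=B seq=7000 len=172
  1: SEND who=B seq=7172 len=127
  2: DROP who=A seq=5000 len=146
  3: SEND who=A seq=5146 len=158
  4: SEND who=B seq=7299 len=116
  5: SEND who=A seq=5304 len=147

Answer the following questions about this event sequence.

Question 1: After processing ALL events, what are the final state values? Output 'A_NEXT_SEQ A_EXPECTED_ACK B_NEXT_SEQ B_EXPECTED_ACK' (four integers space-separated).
Answer: 5451 7415 7415 5000

Derivation:
After event 0: A_seq=5000 A_ack=7172 B_seq=7172 B_ack=5000
After event 1: A_seq=5000 A_ack=7299 B_seq=7299 B_ack=5000
After event 2: A_seq=5146 A_ack=7299 B_seq=7299 B_ack=5000
After event 3: A_seq=5304 A_ack=7299 B_seq=7299 B_ack=5000
After event 4: A_seq=5304 A_ack=7415 B_seq=7415 B_ack=5000
After event 5: A_seq=5451 A_ack=7415 B_seq=7415 B_ack=5000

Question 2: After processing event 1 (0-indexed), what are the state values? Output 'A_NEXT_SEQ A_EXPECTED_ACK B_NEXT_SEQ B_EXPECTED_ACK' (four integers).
After event 0: A_seq=5000 A_ack=7172 B_seq=7172 B_ack=5000
After event 1: A_seq=5000 A_ack=7299 B_seq=7299 B_ack=5000

5000 7299 7299 5000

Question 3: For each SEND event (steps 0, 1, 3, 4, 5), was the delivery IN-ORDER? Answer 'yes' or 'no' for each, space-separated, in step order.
Answer: yes yes no yes no

Derivation:
Step 0: SEND seq=7000 -> in-order
Step 1: SEND seq=7172 -> in-order
Step 3: SEND seq=5146 -> out-of-order
Step 4: SEND seq=7299 -> in-order
Step 5: SEND seq=5304 -> out-of-order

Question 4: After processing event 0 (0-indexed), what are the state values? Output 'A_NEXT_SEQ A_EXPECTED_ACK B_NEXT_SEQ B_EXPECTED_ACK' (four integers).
After event 0: A_seq=5000 A_ack=7172 B_seq=7172 B_ack=5000

5000 7172 7172 5000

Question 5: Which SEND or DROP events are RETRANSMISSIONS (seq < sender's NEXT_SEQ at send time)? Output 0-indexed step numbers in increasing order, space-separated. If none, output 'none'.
Answer: none

Derivation:
Step 0: SEND seq=7000 -> fresh
Step 1: SEND seq=7172 -> fresh
Step 2: DROP seq=5000 -> fresh
Step 3: SEND seq=5146 -> fresh
Step 4: SEND seq=7299 -> fresh
Step 5: SEND seq=5304 -> fresh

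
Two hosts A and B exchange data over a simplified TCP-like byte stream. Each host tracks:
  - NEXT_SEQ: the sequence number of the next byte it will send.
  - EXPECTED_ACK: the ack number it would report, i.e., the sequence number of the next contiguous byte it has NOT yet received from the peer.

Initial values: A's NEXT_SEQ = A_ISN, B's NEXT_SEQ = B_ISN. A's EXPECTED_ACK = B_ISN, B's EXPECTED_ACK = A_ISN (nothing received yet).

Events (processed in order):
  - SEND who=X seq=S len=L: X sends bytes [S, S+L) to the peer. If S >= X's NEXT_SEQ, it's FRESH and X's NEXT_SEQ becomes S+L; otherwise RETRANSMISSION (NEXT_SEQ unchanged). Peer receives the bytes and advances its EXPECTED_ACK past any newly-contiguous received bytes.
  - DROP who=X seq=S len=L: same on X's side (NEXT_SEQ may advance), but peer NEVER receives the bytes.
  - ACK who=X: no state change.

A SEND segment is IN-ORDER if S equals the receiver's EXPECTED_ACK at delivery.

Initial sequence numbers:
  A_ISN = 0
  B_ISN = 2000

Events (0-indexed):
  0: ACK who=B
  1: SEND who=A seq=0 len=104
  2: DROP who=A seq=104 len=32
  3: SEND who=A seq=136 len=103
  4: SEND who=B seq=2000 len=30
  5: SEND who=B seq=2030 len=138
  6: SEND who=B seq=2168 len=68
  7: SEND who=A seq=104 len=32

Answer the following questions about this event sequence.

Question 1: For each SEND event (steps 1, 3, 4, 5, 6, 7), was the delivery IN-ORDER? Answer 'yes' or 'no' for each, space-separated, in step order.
Answer: yes no yes yes yes yes

Derivation:
Step 1: SEND seq=0 -> in-order
Step 3: SEND seq=136 -> out-of-order
Step 4: SEND seq=2000 -> in-order
Step 5: SEND seq=2030 -> in-order
Step 6: SEND seq=2168 -> in-order
Step 7: SEND seq=104 -> in-order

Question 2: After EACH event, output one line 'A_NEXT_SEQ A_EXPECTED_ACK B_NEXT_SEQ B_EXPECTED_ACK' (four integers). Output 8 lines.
0 2000 2000 0
104 2000 2000 104
136 2000 2000 104
239 2000 2000 104
239 2030 2030 104
239 2168 2168 104
239 2236 2236 104
239 2236 2236 239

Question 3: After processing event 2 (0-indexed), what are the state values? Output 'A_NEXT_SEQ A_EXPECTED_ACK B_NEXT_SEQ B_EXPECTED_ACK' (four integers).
After event 0: A_seq=0 A_ack=2000 B_seq=2000 B_ack=0
After event 1: A_seq=104 A_ack=2000 B_seq=2000 B_ack=104
After event 2: A_seq=136 A_ack=2000 B_seq=2000 B_ack=104

136 2000 2000 104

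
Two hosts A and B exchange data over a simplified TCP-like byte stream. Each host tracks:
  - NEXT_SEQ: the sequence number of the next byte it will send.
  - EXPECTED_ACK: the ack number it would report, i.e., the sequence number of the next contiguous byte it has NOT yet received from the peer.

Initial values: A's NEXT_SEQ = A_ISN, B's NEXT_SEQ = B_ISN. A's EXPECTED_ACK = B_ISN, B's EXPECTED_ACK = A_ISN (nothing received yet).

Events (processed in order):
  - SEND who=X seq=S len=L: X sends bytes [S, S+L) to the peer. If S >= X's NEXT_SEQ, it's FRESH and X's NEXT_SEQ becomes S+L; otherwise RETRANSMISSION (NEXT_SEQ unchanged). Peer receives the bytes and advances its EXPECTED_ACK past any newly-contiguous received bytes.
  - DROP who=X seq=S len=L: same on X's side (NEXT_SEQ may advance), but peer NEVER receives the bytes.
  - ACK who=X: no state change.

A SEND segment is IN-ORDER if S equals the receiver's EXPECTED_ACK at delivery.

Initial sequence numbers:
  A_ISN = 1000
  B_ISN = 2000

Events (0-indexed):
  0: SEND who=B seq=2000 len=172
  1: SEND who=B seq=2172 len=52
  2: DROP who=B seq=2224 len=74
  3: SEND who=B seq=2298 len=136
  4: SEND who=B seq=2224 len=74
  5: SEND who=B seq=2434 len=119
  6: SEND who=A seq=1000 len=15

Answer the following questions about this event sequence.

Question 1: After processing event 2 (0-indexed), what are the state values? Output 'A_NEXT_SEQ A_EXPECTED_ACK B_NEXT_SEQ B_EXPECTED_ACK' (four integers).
After event 0: A_seq=1000 A_ack=2172 B_seq=2172 B_ack=1000
After event 1: A_seq=1000 A_ack=2224 B_seq=2224 B_ack=1000
After event 2: A_seq=1000 A_ack=2224 B_seq=2298 B_ack=1000

1000 2224 2298 1000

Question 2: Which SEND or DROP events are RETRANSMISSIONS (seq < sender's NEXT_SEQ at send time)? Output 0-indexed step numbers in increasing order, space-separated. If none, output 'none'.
Step 0: SEND seq=2000 -> fresh
Step 1: SEND seq=2172 -> fresh
Step 2: DROP seq=2224 -> fresh
Step 3: SEND seq=2298 -> fresh
Step 4: SEND seq=2224 -> retransmit
Step 5: SEND seq=2434 -> fresh
Step 6: SEND seq=1000 -> fresh

Answer: 4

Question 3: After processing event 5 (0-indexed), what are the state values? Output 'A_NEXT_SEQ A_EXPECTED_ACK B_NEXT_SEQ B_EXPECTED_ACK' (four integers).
After event 0: A_seq=1000 A_ack=2172 B_seq=2172 B_ack=1000
After event 1: A_seq=1000 A_ack=2224 B_seq=2224 B_ack=1000
After event 2: A_seq=1000 A_ack=2224 B_seq=2298 B_ack=1000
After event 3: A_seq=1000 A_ack=2224 B_seq=2434 B_ack=1000
After event 4: A_seq=1000 A_ack=2434 B_seq=2434 B_ack=1000
After event 5: A_seq=1000 A_ack=2553 B_seq=2553 B_ack=1000

1000 2553 2553 1000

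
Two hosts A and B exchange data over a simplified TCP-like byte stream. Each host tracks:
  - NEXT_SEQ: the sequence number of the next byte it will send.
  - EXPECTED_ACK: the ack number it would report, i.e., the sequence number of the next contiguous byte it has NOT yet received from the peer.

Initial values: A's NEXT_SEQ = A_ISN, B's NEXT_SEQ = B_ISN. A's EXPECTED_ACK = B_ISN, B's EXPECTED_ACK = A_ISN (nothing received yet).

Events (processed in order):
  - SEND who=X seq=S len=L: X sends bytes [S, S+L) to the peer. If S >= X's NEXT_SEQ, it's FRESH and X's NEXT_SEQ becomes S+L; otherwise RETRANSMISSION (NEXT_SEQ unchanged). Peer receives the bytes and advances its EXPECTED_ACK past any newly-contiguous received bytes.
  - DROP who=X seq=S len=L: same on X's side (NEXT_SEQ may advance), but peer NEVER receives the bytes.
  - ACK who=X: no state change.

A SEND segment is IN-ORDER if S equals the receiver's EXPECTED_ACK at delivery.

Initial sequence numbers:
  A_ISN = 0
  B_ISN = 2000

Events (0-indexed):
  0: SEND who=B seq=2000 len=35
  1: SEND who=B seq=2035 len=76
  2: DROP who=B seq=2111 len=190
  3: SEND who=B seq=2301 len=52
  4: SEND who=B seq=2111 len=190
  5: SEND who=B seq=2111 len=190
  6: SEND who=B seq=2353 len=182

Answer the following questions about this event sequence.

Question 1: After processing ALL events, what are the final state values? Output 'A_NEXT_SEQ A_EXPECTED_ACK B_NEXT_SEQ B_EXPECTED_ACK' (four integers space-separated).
Answer: 0 2535 2535 0

Derivation:
After event 0: A_seq=0 A_ack=2035 B_seq=2035 B_ack=0
After event 1: A_seq=0 A_ack=2111 B_seq=2111 B_ack=0
After event 2: A_seq=0 A_ack=2111 B_seq=2301 B_ack=0
After event 3: A_seq=0 A_ack=2111 B_seq=2353 B_ack=0
After event 4: A_seq=0 A_ack=2353 B_seq=2353 B_ack=0
After event 5: A_seq=0 A_ack=2353 B_seq=2353 B_ack=0
After event 6: A_seq=0 A_ack=2535 B_seq=2535 B_ack=0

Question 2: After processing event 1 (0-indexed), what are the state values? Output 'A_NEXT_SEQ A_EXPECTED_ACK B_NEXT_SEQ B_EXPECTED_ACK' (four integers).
After event 0: A_seq=0 A_ack=2035 B_seq=2035 B_ack=0
After event 1: A_seq=0 A_ack=2111 B_seq=2111 B_ack=0

0 2111 2111 0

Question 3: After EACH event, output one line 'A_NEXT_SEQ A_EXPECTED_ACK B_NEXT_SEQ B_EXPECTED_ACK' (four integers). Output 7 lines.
0 2035 2035 0
0 2111 2111 0
0 2111 2301 0
0 2111 2353 0
0 2353 2353 0
0 2353 2353 0
0 2535 2535 0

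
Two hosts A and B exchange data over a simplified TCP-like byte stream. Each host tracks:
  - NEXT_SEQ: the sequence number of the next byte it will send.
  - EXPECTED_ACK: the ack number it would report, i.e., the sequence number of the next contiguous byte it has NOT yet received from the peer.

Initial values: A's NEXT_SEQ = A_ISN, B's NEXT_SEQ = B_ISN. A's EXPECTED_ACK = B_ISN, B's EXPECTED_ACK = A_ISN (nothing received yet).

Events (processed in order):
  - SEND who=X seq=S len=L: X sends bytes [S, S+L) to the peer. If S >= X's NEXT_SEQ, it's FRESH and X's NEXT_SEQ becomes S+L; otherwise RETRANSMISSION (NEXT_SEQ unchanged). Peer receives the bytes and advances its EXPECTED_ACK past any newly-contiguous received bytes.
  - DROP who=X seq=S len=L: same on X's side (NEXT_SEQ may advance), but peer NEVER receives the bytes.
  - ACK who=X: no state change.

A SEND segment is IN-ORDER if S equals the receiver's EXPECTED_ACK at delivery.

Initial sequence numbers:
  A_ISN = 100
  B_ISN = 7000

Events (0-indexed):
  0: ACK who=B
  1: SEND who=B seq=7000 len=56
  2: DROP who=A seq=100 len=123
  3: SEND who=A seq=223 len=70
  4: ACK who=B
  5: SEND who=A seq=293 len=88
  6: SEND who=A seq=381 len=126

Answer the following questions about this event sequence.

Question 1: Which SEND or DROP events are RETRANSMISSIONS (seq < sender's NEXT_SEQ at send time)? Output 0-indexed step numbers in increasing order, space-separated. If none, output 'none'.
Step 1: SEND seq=7000 -> fresh
Step 2: DROP seq=100 -> fresh
Step 3: SEND seq=223 -> fresh
Step 5: SEND seq=293 -> fresh
Step 6: SEND seq=381 -> fresh

Answer: none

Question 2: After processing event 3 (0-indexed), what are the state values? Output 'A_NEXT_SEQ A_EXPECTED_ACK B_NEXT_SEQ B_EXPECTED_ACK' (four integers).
After event 0: A_seq=100 A_ack=7000 B_seq=7000 B_ack=100
After event 1: A_seq=100 A_ack=7056 B_seq=7056 B_ack=100
After event 2: A_seq=223 A_ack=7056 B_seq=7056 B_ack=100
After event 3: A_seq=293 A_ack=7056 B_seq=7056 B_ack=100

293 7056 7056 100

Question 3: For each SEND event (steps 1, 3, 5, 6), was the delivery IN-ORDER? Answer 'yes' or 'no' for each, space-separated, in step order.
Step 1: SEND seq=7000 -> in-order
Step 3: SEND seq=223 -> out-of-order
Step 5: SEND seq=293 -> out-of-order
Step 6: SEND seq=381 -> out-of-order

Answer: yes no no no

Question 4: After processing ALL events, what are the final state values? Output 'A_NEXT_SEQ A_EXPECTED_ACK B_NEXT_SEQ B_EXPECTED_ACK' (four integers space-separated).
Answer: 507 7056 7056 100

Derivation:
After event 0: A_seq=100 A_ack=7000 B_seq=7000 B_ack=100
After event 1: A_seq=100 A_ack=7056 B_seq=7056 B_ack=100
After event 2: A_seq=223 A_ack=7056 B_seq=7056 B_ack=100
After event 3: A_seq=293 A_ack=7056 B_seq=7056 B_ack=100
After event 4: A_seq=293 A_ack=7056 B_seq=7056 B_ack=100
After event 5: A_seq=381 A_ack=7056 B_seq=7056 B_ack=100
After event 6: A_seq=507 A_ack=7056 B_seq=7056 B_ack=100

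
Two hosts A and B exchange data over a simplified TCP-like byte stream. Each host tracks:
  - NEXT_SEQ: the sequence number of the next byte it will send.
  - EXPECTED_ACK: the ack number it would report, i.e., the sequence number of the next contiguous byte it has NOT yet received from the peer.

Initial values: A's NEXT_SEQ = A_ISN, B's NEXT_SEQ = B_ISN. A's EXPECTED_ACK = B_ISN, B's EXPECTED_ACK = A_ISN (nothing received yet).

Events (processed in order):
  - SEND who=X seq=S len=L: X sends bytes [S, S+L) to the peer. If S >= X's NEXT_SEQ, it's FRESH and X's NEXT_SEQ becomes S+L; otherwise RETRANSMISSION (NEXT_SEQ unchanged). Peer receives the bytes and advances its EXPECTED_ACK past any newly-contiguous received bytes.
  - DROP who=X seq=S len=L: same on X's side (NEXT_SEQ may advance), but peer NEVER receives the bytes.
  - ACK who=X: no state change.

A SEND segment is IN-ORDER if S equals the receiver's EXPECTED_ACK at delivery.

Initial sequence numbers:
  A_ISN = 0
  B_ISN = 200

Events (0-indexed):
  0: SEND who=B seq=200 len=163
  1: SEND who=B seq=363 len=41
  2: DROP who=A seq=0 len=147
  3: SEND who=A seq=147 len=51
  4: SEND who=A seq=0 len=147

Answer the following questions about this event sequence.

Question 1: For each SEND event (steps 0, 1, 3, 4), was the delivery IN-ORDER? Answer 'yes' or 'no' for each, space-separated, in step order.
Step 0: SEND seq=200 -> in-order
Step 1: SEND seq=363 -> in-order
Step 3: SEND seq=147 -> out-of-order
Step 4: SEND seq=0 -> in-order

Answer: yes yes no yes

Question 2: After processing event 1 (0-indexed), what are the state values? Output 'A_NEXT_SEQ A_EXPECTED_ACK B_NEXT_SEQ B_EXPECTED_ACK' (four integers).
After event 0: A_seq=0 A_ack=363 B_seq=363 B_ack=0
After event 1: A_seq=0 A_ack=404 B_seq=404 B_ack=0

0 404 404 0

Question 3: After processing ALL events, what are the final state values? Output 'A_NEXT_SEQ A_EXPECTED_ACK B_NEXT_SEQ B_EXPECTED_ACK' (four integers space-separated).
After event 0: A_seq=0 A_ack=363 B_seq=363 B_ack=0
After event 1: A_seq=0 A_ack=404 B_seq=404 B_ack=0
After event 2: A_seq=147 A_ack=404 B_seq=404 B_ack=0
After event 3: A_seq=198 A_ack=404 B_seq=404 B_ack=0
After event 4: A_seq=198 A_ack=404 B_seq=404 B_ack=198

Answer: 198 404 404 198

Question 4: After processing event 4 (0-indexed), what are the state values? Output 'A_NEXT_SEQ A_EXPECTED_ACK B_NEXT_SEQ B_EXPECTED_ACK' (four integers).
After event 0: A_seq=0 A_ack=363 B_seq=363 B_ack=0
After event 1: A_seq=0 A_ack=404 B_seq=404 B_ack=0
After event 2: A_seq=147 A_ack=404 B_seq=404 B_ack=0
After event 3: A_seq=198 A_ack=404 B_seq=404 B_ack=0
After event 4: A_seq=198 A_ack=404 B_seq=404 B_ack=198

198 404 404 198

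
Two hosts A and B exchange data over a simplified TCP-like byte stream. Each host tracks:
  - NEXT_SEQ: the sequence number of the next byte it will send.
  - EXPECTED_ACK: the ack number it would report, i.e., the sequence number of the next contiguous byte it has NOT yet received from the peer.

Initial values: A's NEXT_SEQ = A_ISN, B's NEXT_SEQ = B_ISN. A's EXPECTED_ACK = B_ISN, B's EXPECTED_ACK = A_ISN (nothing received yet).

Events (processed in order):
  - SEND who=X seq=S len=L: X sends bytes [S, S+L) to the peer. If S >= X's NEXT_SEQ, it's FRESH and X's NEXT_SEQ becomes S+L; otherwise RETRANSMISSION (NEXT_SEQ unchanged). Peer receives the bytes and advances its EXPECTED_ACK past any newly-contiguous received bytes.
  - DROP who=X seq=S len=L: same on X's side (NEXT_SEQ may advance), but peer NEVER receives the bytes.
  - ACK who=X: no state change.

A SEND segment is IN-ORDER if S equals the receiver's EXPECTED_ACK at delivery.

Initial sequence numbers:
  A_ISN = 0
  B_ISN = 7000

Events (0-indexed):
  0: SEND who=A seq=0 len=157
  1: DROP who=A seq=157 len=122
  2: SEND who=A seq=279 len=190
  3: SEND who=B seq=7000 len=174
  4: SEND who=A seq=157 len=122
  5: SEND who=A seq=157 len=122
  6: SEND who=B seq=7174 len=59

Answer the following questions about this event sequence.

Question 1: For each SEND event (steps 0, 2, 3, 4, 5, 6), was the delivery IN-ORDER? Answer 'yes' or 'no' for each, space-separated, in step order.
Step 0: SEND seq=0 -> in-order
Step 2: SEND seq=279 -> out-of-order
Step 3: SEND seq=7000 -> in-order
Step 4: SEND seq=157 -> in-order
Step 5: SEND seq=157 -> out-of-order
Step 6: SEND seq=7174 -> in-order

Answer: yes no yes yes no yes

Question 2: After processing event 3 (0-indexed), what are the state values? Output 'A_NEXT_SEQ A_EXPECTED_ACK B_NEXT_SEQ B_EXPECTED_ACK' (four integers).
After event 0: A_seq=157 A_ack=7000 B_seq=7000 B_ack=157
After event 1: A_seq=279 A_ack=7000 B_seq=7000 B_ack=157
After event 2: A_seq=469 A_ack=7000 B_seq=7000 B_ack=157
After event 3: A_seq=469 A_ack=7174 B_seq=7174 B_ack=157

469 7174 7174 157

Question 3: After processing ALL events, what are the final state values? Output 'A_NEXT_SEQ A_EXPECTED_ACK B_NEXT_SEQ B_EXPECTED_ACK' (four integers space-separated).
After event 0: A_seq=157 A_ack=7000 B_seq=7000 B_ack=157
After event 1: A_seq=279 A_ack=7000 B_seq=7000 B_ack=157
After event 2: A_seq=469 A_ack=7000 B_seq=7000 B_ack=157
After event 3: A_seq=469 A_ack=7174 B_seq=7174 B_ack=157
After event 4: A_seq=469 A_ack=7174 B_seq=7174 B_ack=469
After event 5: A_seq=469 A_ack=7174 B_seq=7174 B_ack=469
After event 6: A_seq=469 A_ack=7233 B_seq=7233 B_ack=469

Answer: 469 7233 7233 469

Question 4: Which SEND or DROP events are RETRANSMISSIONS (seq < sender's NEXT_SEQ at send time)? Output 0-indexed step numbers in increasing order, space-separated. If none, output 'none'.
Step 0: SEND seq=0 -> fresh
Step 1: DROP seq=157 -> fresh
Step 2: SEND seq=279 -> fresh
Step 3: SEND seq=7000 -> fresh
Step 4: SEND seq=157 -> retransmit
Step 5: SEND seq=157 -> retransmit
Step 6: SEND seq=7174 -> fresh

Answer: 4 5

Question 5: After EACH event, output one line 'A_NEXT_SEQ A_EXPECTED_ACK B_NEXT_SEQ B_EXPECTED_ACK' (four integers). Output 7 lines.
157 7000 7000 157
279 7000 7000 157
469 7000 7000 157
469 7174 7174 157
469 7174 7174 469
469 7174 7174 469
469 7233 7233 469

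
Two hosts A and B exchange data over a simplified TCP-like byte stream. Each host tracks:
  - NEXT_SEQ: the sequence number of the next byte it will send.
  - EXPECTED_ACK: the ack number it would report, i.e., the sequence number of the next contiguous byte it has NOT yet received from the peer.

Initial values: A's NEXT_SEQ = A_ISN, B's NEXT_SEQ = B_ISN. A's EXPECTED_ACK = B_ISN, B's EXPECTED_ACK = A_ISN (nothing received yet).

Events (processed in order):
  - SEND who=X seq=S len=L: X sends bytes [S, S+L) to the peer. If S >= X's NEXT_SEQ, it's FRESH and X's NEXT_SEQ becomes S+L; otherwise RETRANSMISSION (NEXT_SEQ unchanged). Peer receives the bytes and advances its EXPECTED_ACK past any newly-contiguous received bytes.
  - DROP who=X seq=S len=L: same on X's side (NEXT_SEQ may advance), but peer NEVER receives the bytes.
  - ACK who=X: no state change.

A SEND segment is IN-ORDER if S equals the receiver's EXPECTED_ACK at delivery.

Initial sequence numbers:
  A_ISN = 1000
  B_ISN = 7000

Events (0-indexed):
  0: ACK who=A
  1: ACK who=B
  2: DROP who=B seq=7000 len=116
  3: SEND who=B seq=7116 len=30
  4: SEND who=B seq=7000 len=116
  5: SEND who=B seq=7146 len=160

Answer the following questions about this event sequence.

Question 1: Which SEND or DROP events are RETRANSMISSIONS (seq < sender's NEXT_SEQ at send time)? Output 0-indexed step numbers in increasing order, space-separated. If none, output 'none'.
Step 2: DROP seq=7000 -> fresh
Step 3: SEND seq=7116 -> fresh
Step 4: SEND seq=7000 -> retransmit
Step 5: SEND seq=7146 -> fresh

Answer: 4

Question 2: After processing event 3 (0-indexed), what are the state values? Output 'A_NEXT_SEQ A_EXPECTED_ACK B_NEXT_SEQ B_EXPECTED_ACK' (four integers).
After event 0: A_seq=1000 A_ack=7000 B_seq=7000 B_ack=1000
After event 1: A_seq=1000 A_ack=7000 B_seq=7000 B_ack=1000
After event 2: A_seq=1000 A_ack=7000 B_seq=7116 B_ack=1000
After event 3: A_seq=1000 A_ack=7000 B_seq=7146 B_ack=1000

1000 7000 7146 1000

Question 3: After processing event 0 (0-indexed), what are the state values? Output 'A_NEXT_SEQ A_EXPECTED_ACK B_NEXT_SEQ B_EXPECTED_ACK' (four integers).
After event 0: A_seq=1000 A_ack=7000 B_seq=7000 B_ack=1000

1000 7000 7000 1000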